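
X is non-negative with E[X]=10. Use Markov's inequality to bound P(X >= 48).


Markov: P(X >= a) <= E[X]/a
P(X >= 48) <= 10/48 = 5/24

5/24


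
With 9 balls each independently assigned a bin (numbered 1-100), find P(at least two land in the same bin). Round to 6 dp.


P(all different) = prod((100-i)/100 for i=0..8) = 0.690282
P(at least one match) = 1 - 0.690282 = 0.309718

0.309718


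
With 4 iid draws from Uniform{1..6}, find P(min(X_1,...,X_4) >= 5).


P(min >= 5) = P(all X_i >= 5) = (P(X_1 >= 5))^4
= (2/6)^4 = (1/3)^4 = 1/81

1/81


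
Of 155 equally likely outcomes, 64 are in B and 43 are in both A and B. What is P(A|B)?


P(A|B) = P(A∩B)/P(B) = (43/155)/(64/155) = 43/64

43/64


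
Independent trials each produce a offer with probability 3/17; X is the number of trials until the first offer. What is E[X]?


For geometric (trials until first success), E[X] = 1/p = 1/(3/17) = 17/3

17/3


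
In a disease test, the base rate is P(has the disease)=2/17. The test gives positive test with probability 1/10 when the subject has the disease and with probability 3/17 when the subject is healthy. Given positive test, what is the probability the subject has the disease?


P(A) = P(A|B)P(B) + P(A|B')P(B') = 1/10*2/17 + 3/17*15/17 = 242/1445
P(B|A) = P(A|B)P(B)/P(A) = (1/85)/(242/1445) = 17/242

17/242


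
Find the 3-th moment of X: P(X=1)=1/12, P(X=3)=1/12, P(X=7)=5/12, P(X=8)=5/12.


E[X^3] = sum(x^3 * P(x))
= 1*1/12 + 27*1/12 + 343*5/12 + 512*5/12
= 4303/12

4303/12


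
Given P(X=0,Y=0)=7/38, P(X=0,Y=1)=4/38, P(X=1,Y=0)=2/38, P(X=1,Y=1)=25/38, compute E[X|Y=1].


P(Y=1) = 29/38
E[X|Y=1] = (0*4 + 1*25)/29 = 25/29

25/29


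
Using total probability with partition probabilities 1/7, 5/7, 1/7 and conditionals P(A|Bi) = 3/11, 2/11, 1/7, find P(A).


P(A) = P(A|B1)P(B1) + P(A|B2)P(B2) + P(A|B3)P(B3)
= 3/11*1/7 + 2/11*5/7 + 1/7*1/7
= 3/77 + 10/77 + 1/49 = 102/539

102/539


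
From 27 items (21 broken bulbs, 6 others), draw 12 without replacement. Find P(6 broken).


P(X=6) = C(21,6)*C(6,6) / C(27,12)
= 54264*1 / 17383860
= 54264/17383860 = 14/4485

14/4485


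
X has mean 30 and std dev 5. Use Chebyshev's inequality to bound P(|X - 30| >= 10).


k = 10/5 = 2
Chebyshev: P(|X-mu| >= k*sigma) <= 1/k^2 = 1/2^2 = 1/4

1/4


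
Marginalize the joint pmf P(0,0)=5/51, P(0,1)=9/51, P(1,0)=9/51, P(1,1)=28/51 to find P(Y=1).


P(Y=1) = P(0,1)+P(1,1) = 9/51 + 28/51 = 37/51

37/51


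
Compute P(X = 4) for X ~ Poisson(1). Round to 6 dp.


P(X=4) = e^(-1) * 1^4 / 4!
≈ 0.3678794412 * 1 / 24
≈ 0.015328

0.015328


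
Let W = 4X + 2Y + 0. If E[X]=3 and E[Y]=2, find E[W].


E[4X + 2Y + 0] = 4*E[X] + 2*E[Y] + 0
= (4)*(3) + (2)*(2) + (0)
= 12 + 4 + 0 = 16

16


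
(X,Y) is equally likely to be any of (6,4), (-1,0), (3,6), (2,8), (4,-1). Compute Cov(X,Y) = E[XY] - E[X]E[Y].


E[X]=14/5, E[Y]=17/5, E[XY]=54/5
Cov(X,Y) = E[XY] - E[X]E[Y] = 54/5 - 14/5*17/5 = 32/25

32/25


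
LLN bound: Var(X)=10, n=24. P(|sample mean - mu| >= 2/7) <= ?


Var(Xbar) = Var(X)/n = 10/24
Chebyshev: P(|Xbar-mu| >= 2/7) <= Var(Xbar)/(2/7)^2 = (5/12)/(4/49) = 245/48
Bound exceeds 1, so trivial bound: 1

1


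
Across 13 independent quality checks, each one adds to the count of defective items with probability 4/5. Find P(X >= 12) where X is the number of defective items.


P(X>=12) = P(X=12) + P(X=13)
= 218103808/1220703125 + 67108864/1220703125
= 285212672/1220703125

285212672/1220703125


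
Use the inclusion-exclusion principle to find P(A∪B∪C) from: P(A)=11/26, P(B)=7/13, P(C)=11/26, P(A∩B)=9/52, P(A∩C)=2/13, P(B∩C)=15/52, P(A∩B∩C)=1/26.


P(A∪B∪C) = P(A)+P(B)+P(C) - P(AB)-P(AC)-P(BC) + P(ABC)
= 11/26+7/13+11/26 - 9/52-2/13-15/52 + 1/26
= 21/26

21/26


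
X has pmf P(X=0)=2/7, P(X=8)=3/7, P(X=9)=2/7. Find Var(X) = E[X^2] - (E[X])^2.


E[X] = 6, E[X^2] = 354/7
Var(X) = E[X^2] - (E[X])^2 = 354/7 - (6)^2 = 102/7

102/7


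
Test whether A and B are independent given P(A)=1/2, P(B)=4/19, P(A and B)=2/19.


P(A)*P(B) = 1/2*4/19 = 2/19
P(A∩B) = 2/19, which equals P(A)P(B), so independent

Yes, A and B are independent


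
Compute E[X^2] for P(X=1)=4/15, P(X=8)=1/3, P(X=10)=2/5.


E[X^2] = sum(g(x)*P(x))
= 1*4/15 + 64*1/3 + 100*2/5
= 308/5

308/5


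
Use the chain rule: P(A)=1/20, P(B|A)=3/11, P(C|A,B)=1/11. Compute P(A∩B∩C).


P(A∩B∩C) = P(A) * P(B|A) * P(C|A∩B)
= 1/20 * 3/11 * 1/11
= 3/220 * 1/11 = 3/2420

3/2420


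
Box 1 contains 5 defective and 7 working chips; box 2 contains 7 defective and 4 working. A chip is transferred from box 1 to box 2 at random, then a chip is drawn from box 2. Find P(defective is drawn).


P(transfer defective) = 5/12; P(transfer working) = 7/12
If defective transferred: Urn II has 8 defective of 12, so P(defective|defective moved) = 2/3
If working transferred: Urn II has 7 defective of 12, so P(defective|working moved) = 7/12
By total probability: P(defective) = 5/12*2/3 + 7/12*7/12 = 89/144

89/144


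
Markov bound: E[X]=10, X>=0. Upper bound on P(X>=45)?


Markov: P(X >= a) <= E[X]/a
P(X >= 45) <= 10/45 = 2/9

2/9


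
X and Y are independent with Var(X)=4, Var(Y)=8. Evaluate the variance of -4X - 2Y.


Independence => Cov(X,Y)=0
Var(-4X - 2Y) = (-4)^2*Var(X) + (-2)^2*Var(Y)
= 16*4 + 4*8 = 96

96


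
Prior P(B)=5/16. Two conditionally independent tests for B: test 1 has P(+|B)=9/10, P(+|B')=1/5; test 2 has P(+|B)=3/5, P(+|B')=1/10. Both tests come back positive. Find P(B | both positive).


After test 1: P(+) = 9/10*5/16 + 1/5*11/16 = 67/160
P(B|+) = (9/32)/(67/160) = 45/67
After test 2 (use post1 as new prior): P(+) = 3/5*45/67 + 1/10*22/67 = 146/335
P(B|+,+) = (27/67)/(146/335) = 135/146

135/146


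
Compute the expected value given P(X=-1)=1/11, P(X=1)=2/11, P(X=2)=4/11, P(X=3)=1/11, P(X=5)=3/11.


E[X] = sum(x * P(x))
= -1*1/11 + 1*2/11 + 2*4/11 + 3*1/11 + 5*3/11
= 27/11

27/11


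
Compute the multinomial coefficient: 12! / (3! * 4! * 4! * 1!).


12! = 479001600
Denominator: 3!=6 * 4!=24 * 4!=24 * 1!=1
Coefficient = 479001600 / 3456 = 138600

138600


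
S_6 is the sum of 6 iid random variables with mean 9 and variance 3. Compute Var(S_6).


By independence, Var(S_n) = n*Var(X_1) = 6*3 = 18

18


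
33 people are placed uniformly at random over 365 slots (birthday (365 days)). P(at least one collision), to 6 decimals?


P(all different) = prod((365-i)/365 for i=0..32) = 0.225028
P(at least one match) = 1 - 0.225028 = 0.774972

0.774972


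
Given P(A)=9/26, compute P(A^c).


P(A') = 1 - P(A) = 1 - 9/26 = 17/26

17/26


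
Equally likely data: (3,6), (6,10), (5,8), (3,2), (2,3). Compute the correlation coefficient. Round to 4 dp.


Cov(X,Y) = 3.9600, Var(X) = 2.1600, Var(Y) = 8.9600
rho = Cov/(sqrt(VarX)*sqrt(VarY)) = 0.9001

0.9001


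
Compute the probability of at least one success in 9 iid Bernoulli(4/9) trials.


P(at least one) = 1 - P(none)
P(none) = (1 - 4/9)^9 = (5/9)^9 = 1953125/387420489
P(at least one) = 1 - 1953125/387420489 = 385467364/387420489

385467364/387420489


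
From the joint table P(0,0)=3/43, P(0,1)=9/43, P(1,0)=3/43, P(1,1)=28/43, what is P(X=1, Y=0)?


Read from table: P(X=1, Y=0) = 3/43

3/43


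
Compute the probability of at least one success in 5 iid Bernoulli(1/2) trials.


P(at least one) = 1 - P(none)
P(none) = (1 - 1/2)^5 = (1/2)^5 = 1/32
P(at least one) = 1 - 1/32 = 31/32

31/32


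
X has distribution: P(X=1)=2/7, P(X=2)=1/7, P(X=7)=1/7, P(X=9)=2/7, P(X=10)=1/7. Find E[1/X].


E[1/X] = sum(g(x)*P(x))
= 1*2/7 + 1/2*1/7 + 1/7*1/7 + 1/9*2/7 + 1/10*1/7
= 934/2205

934/2205


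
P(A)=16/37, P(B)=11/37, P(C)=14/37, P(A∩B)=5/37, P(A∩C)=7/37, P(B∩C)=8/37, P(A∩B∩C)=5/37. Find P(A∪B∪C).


P(A∪B∪C) = P(A)+P(B)+P(C) - P(AB)-P(AC)-P(BC) + P(ABC)
= 16/37+11/37+14/37 - 5/37-7/37-8/37 + 5/37
= 26/37

26/37


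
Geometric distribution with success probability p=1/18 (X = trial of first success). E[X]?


For geometric (trials until first success), E[X] = 1/p = 1/(1/18) = 18

18


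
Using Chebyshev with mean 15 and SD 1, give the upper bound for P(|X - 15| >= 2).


k = 2/1 = 2
Chebyshev: P(|X-mu| >= k*sigma) <= 1/k^2 = 1/2^2 = 1/4

1/4


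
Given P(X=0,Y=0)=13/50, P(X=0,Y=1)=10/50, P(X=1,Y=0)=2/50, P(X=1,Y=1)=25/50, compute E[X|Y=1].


P(Y=1) = 35/50
E[X|Y=1] = (0*10 + 1*25)/35 = 25/35 = 5/7

5/7


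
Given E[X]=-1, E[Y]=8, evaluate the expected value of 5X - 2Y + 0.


E[5X - 2Y + 0] = 5*E[X] - 2*E[Y] + 0
= (5)*(-1) + (-2)*(8) + (0)
= -5 - 16 + 0 = -21

-21


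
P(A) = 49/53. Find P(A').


P(A') = 1 - P(A) = 1 - 49/53 = 4/53

4/53


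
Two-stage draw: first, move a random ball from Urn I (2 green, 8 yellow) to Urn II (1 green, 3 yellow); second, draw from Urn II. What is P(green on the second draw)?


P(transfer green) = 2/10 = 1/5; P(transfer yellow) = 4/5
If green transferred: Urn II has 2 green of 5, so P(green|green moved) = 2/5
If yellow transferred: Urn II has 1 green of 5, so P(green|yellow moved) = 1/5
By total probability: P(green) = 1/5*2/5 + 4/5*1/5 = 6/25

6/25


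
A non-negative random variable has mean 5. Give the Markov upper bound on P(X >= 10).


Markov: P(X >= a) <= E[X]/a
P(X >= 10) <= 5/10 = 1/2

1/2


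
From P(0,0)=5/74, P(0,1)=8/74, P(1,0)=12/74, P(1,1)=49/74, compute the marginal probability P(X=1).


P(X=1) = P(1,0)+P(1,1) = 12/74 + 49/74 = 61/74

61/74


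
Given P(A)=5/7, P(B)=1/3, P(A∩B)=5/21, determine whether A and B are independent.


P(A)*P(B) = 5/7*1/3 = 5/21
P(A∩B) = 5/21, which equals P(A)P(B), so independent

Yes, A and B are independent


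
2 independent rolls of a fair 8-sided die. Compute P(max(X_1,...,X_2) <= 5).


P(max <= 5) = P(all X_i <= 5) = (P(X_1 <= 5))^2
= (5/8)^2 = 25/64

25/64


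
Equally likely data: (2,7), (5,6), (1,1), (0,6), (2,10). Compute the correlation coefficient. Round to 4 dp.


Cov(X,Y) = 1.0000, Var(X) = 2.8000, Var(Y) = 8.4000
rho = Cov/(sqrt(VarX)*sqrt(VarY)) = 0.2062

0.2062


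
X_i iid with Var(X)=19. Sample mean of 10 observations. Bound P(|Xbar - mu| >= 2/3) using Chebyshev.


Var(Xbar) = Var(X)/n = 19/10
Chebyshev: P(|Xbar-mu| >= 2/3) <= Var(Xbar)/(2/3)^2 = (19/10)/(4/9) = 171/40
Bound exceeds 1, so trivial bound: 1

1


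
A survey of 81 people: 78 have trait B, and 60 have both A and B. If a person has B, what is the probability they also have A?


P(A|B) = P(A∩B)/P(B) = (60/81)/(78/81) = 60/78 = 10/13

10/13


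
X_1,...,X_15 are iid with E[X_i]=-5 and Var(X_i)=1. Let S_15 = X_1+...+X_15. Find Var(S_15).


By independence, Var(S_n) = n*Var(X_1) = 15*1 = 15

15


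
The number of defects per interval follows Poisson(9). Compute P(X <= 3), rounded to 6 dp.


P(X<=3) = e^(-9)*9^0/0! + e^(-9)*9^1/1! + e^(-9)*9^2/2! + e^(-9)*9^3/3!
≈ 0.0001234098 + 0.0011106882 + 0.0049980971 + 0.0149942912
= 0.0212264863
≈ 0.021226

0.021226


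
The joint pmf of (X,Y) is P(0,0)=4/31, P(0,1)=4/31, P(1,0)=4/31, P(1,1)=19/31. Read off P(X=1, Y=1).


Read from table: P(X=1, Y=1) = 19/31

19/31


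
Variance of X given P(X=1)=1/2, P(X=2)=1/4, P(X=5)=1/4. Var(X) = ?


E[X] = 9/4, E[X^2] = 31/4
Var(X) = E[X^2] - (E[X])^2 = 31/4 - (9/4)^2 = 43/16

43/16


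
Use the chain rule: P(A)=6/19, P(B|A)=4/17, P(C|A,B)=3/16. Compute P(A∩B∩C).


P(A∩B∩C) = P(A) * P(B|A) * P(C|A∩B)
= 6/19 * 4/17 * 3/16
= 24/323 * 3/16 = 9/646

9/646


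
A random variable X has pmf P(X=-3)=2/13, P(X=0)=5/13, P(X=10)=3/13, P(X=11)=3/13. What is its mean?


E[X] = sum(x * P(x))
= -3*2/13 + 0*5/13 + 10*3/13 + 11*3/13
= 57/13

57/13


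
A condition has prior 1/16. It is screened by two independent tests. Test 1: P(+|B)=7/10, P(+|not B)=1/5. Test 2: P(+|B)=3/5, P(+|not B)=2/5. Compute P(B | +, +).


After test 1: P(+) = 7/10*1/16 + 1/5*15/16 = 37/160
P(B|+) = (7/160)/(37/160) = 7/37
After test 2 (use post1 as new prior): P(+) = 3/5*7/37 + 2/5*30/37 = 81/185
P(B|+,+) = (21/185)/(81/185) = 7/27

7/27


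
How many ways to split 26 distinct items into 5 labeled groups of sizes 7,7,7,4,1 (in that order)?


26! = 403291461126605635584000000
Denominator: 7!=5040 * 7!=5040 * 7!=5040 * 4!=24 * 1!=1
Coefficient = 403291461126605635584000000 / 3072577536000 = 131255096544000

131255096544000


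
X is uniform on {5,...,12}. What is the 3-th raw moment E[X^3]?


E[X^3] = (1/8) * sum(x^3 for x=5..12)
= 5984/8 = 748

748


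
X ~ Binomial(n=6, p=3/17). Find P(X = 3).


P(X=3) = C(6,3) * p^3 * (1-p)^3
= 20 * 27/4913 * 2744/4913
= 1481760/24137569

1481760/24137569


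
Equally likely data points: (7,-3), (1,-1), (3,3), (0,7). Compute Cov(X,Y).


E[X]=11/4, E[Y]=3/2, E[XY]=-13/4
Cov(X,Y) = E[XY] - E[X]E[Y] = -13/4 - 11/4*3/2 = -59/8

-59/8


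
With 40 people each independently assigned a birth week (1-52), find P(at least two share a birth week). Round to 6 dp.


P(all different) = prod((52-i)/52 for i=0..39) = 0.000000
P(at least one match) = 1 - 0.000000 = 1.000000

1.000000


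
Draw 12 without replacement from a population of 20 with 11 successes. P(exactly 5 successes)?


P(X=5) = C(11,5)*C(9,7) / C(20,12)
= 462*36 / 125970
= 16632/125970 = 2772/20995

2772/20995


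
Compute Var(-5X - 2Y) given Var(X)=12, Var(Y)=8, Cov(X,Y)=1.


Var(-5X - 2Y) = (-5)^2*Var(X) + (-2)^2*Var(Y) + 2*(-5)*(-2)*Cov(X,Y)
= 25*12 + 4*8 + 20*1
= 300 + 32 + 20 = 352

352


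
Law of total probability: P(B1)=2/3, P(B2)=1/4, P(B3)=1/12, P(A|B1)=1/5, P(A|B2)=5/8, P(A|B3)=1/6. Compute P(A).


P(A) = P(A|B1)P(B1) + P(A|B2)P(B2) + P(A|B3)P(B3)
= 1/5*2/3 + 5/8*1/4 + 1/6*1/12
= 2/15 + 5/32 + 1/72 = 437/1440

437/1440


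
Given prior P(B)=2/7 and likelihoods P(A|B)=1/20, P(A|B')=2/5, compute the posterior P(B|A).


P(A) = P(A|B)P(B) + P(A|B')P(B') = 1/20*2/7 + 2/5*5/7 = 3/10
P(B|A) = P(A|B)P(B)/P(A) = (1/70)/(3/10) = 1/21

1/21


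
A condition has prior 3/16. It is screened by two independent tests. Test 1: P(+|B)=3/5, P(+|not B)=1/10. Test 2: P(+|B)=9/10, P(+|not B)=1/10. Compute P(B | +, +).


After test 1: P(+) = 3/5*3/16 + 1/10*13/16 = 31/160
P(B|+) = (9/80)/(31/160) = 18/31
After test 2 (use post1 as new prior): P(+) = 9/10*18/31 + 1/10*13/31 = 35/62
P(B|+,+) = (81/155)/(35/62) = 162/175

162/175


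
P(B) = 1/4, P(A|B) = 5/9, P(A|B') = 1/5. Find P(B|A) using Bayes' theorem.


P(A) = P(A|B)P(B) + P(A|B')P(B') = 5/9*1/4 + 1/5*3/4 = 13/45
P(B|A) = P(A|B)P(B)/P(A) = (5/36)/(13/45) = 25/52

25/52


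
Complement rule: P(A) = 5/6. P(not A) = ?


P(A') = 1 - P(A) = 1 - 5/6 = 1/6

1/6


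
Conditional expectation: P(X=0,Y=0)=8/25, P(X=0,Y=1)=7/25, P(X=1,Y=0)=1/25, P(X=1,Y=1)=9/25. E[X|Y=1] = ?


P(Y=1) = 16/25
E[X|Y=1] = (0*7 + 1*9)/16 = 9/16

9/16


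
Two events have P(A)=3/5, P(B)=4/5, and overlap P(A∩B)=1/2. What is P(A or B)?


P(A∪B) = P(A) + P(B) - P(A∩B)
= 3/5 + 4/5 - 1/2 = 9/10

9/10


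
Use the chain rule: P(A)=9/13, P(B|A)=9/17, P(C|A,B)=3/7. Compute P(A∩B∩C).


P(A∩B∩C) = P(A) * P(B|A) * P(C|A∩B)
= 9/13 * 9/17 * 3/7
= 81/221 * 3/7 = 243/1547

243/1547


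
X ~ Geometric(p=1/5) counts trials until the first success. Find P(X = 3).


P(X=3) = (1-p)^2 * p = (4/5)^2 * 1/5
= 16/25 * 1/5 = 16/125

16/125


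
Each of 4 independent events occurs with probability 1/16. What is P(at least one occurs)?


P(at least one) = 1 - P(none)
P(none) = (1 - 1/16)^4 = (15/16)^4 = 50625/65536
P(at least one) = 1 - 50625/65536 = 14911/65536

14911/65536


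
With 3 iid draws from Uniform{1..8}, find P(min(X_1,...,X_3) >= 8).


P(min >= 8) = P(all X_i >= 8) = (P(X_1 >= 8))^3
= (1/8)^3 = 1/512

1/512


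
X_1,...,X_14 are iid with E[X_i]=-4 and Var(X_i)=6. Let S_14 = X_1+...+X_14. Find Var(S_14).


By independence, Var(S_n) = n*Var(X_1) = 14*6 = 84

84


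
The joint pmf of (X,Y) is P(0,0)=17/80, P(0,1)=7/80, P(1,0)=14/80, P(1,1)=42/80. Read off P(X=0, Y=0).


Read from table: P(X=0, Y=0) = 17/80

17/80


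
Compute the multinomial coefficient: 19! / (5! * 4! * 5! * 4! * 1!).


19! = 121645100408832000
Denominator: 5!=120 * 4!=24 * 5!=120 * 4!=24 * 1!=1
Coefficient = 121645100408832000 / 8294400 = 14665931280

14665931280


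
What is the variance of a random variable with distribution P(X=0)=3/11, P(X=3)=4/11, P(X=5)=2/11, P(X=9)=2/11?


E[X] = 40/11, E[X^2] = 248/11
Var(X) = E[X^2] - (E[X])^2 = 248/11 - (40/11)^2 = 1128/121

1128/121


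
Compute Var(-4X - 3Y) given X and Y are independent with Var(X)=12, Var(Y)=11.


Independence => Cov(X,Y)=0
Var(-4X - 3Y) = (-4)^2*Var(X) + (-3)^2*Var(Y)
= 16*12 + 9*11 = 291

291


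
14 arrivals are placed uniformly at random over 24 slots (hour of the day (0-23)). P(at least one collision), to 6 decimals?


P(all different) = prod((24-i)/24 for i=0..13) = 0.008128
P(at least one match) = 1 - 0.008128 = 0.991872

0.991872


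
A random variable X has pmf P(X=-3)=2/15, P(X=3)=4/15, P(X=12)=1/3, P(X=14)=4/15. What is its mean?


E[X] = sum(x * P(x))
= -3*2/15 + 3*4/15 + 12*1/3 + 14*4/15
= 122/15

122/15


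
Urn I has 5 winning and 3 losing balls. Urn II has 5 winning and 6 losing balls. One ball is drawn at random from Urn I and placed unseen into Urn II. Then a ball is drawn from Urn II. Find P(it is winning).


P(transfer winning) = 5/8; P(transfer losing) = 3/8
If winning transferred: Urn II has 6 winning of 12, so P(winning|winning moved) = 1/2
If losing transferred: Urn II has 5 winning of 12, so P(winning|losing moved) = 5/12
By total probability: P(winning) = 5/8*1/2 + 3/8*5/12 = 15/32

15/32


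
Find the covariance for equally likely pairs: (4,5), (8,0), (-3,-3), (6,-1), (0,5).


E[X]=3, E[Y]=6/5, E[XY]=23/5
Cov(X,Y) = E[XY] - E[X]E[Y] = 23/5 - 3*6/5 = 1

1


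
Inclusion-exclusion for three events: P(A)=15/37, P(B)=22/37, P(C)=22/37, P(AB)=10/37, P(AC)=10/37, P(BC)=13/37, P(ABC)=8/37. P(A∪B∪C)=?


P(A∪B∪C) = P(A)+P(B)+P(C) - P(AB)-P(AC)-P(BC) + P(ABC)
= 15/37+22/37+22/37 - 10/37-10/37-13/37 + 8/37
= 34/37

34/37


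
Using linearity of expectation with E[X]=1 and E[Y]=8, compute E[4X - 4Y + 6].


E[4X - 4Y + 6] = 4*E[X] - 4*E[Y] + 6
= (4)*(1) + (-4)*(8) + (6)
= 4 - 32 + 6 = -22

-22


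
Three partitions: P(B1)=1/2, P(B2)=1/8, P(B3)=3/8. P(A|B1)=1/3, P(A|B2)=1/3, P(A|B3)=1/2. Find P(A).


P(A) = P(A|B1)P(B1) + P(A|B2)P(B2) + P(A|B3)P(B3)
= 1/3*1/2 + 1/3*1/8 + 1/2*3/8
= 1/6 + 1/24 + 3/16 = 19/48

19/48


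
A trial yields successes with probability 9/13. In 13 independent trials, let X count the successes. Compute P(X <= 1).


P(X<=1) = P(X=0) + P(X=1)
= 67108864/302875106592253 + 150994944/23298085122481
= 2030043136/302875106592253

2030043136/302875106592253


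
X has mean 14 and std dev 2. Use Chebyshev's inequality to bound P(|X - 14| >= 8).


k = 8/2 = 4
Chebyshev: P(|X-mu| >= k*sigma) <= 1/k^2 = 1/4^2 = 1/16

1/16


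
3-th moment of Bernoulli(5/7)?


For Bernoulli: X in {0,1}
E[X^3] = 0^3*(1-5/7) + 1^3*5/7 = 5/7

5/7


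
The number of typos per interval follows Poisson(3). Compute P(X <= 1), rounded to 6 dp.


P(X<=1) = e^(-3)*3^0/0! + e^(-3)*3^1/1!
≈ 0.0497870684 + 0.1493612051
= 0.1991482735
≈ 0.199148

0.199148


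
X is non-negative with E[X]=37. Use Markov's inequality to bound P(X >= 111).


Markov: P(X >= a) <= E[X]/a
P(X >= 111) <= 37/111 = 1/3

1/3


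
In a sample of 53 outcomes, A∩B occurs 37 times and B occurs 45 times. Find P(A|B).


P(A|B) = P(A∩B)/P(B) = (37/53)/(45/53) = 37/45

37/45


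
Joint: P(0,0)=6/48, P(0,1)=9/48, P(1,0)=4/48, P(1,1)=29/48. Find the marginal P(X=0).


P(X=0) = P(0,0)+P(0,1) = 6/48 + 9/48 = 15/48 = 5/16

5/16


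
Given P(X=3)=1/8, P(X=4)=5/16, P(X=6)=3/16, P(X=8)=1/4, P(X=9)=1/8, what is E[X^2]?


E[X^2] = sum(g(x)*P(x))
= 9*1/8 + 16*5/16 + 36*3/16 + 64*1/4 + 81*1/8
= 39

39


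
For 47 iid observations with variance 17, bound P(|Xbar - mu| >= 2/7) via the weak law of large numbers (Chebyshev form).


Var(Xbar) = Var(X)/n = 17/47
Chebyshev: P(|Xbar-mu| >= 2/7) <= Var(Xbar)/(2/7)^2 = (17/47)/(4/49) = 833/188
Bound exceeds 1, so trivial bound: 1

1


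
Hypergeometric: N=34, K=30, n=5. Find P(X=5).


P(X=5) = C(30,5)*C(4,0) / C(34,5)
= 142506*1 / 278256
= 142506/278256 = 23751/46376

23751/46376


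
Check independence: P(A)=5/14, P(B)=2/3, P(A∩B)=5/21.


P(A)*P(B) = 5/14*2/3 = 5/21
P(A∩B) = 5/21, which equals P(A)P(B), so independent

Yes, A and B are independent


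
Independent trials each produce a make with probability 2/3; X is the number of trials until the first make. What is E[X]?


For geometric (trials until first success), E[X] = 1/p = 1/(2/3) = 3/2

3/2


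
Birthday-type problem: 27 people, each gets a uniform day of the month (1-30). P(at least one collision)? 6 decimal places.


P(all different) = prod((30-i)/30 for i=0..26) = 0.000000
P(at least one match) = 1 - 0.000000 = 1.000000

1.000000


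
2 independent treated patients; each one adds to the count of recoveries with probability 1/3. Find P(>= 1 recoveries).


P(at least one) = 1 - P(none)
P(none) = (1 - 1/3)^2 = (2/3)^2 = 4/9
P(at least one) = 1 - 4/9 = 5/9

5/9


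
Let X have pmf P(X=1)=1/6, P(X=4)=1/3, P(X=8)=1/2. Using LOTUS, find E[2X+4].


E[2X+4] = sum(g(x)*P(x))
= 6*1/6 + 12*1/3 + 20*1/2
= 15

15


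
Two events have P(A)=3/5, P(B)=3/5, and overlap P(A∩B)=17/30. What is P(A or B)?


P(A∪B) = P(A) + P(B) - P(A∩B)
= 3/5 + 3/5 - 17/30 = 19/30

19/30


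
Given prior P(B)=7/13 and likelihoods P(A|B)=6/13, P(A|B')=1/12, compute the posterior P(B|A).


P(A) = P(A|B)P(B) + P(A|B')P(B') = 6/13*7/13 + 1/12*6/13 = 97/338
P(B|A) = P(A|B)P(B)/P(A) = (42/169)/(97/338) = 84/97

84/97


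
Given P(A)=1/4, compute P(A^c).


P(A') = 1 - P(A) = 1 - 1/4 = 3/4

3/4


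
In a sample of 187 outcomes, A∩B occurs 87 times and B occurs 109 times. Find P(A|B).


P(A|B) = P(A∩B)/P(B) = (87/187)/(109/187) = 87/109

87/109


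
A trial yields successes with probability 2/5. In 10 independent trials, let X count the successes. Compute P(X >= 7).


P(X>=7) = P(X=7) + P(X=8) + P(X=9) + P(X=10)
= 82944/1953125 + 20736/1953125 + 3072/1953125 + 1024/9765625
= 534784/9765625

534784/9765625


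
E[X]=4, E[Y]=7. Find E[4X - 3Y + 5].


E[4X - 3Y + 5] = 4*E[X] - 3*E[Y] + 5
= (4)*(4) + (-3)*(7) + (5)
= 16 - 21 + 5 = 0

0


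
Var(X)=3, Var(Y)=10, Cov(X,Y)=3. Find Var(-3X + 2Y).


Var(-3X + 2Y) = (-3)^2*Var(X) + 2^2*Var(Y) + 2*(-3)*2*Cov(X,Y)
= 9*3 + 4*10 - 12*3
= 27 + 40 - 36 = 31

31


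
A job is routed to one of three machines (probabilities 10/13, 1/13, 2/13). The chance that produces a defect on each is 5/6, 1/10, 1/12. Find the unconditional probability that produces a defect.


P(A) = P(A|B1)P(B1) + P(A|B2)P(B2) + P(A|B3)P(B3)
= 5/6*10/13 + 1/10*1/13 + 1/12*2/13
= 25/39 + 1/130 + 1/78 = 43/65

43/65


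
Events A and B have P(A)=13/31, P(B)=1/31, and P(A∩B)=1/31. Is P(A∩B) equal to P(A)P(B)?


P(A)*P(B) = 13/31*1/31 = 13/961
P(A∩B) = 1/31 != 13/961, so not independent

No, A and B are not independent


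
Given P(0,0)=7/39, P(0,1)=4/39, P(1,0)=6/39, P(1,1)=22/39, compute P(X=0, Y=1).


Read from table: P(X=0, Y=1) = 4/39

4/39


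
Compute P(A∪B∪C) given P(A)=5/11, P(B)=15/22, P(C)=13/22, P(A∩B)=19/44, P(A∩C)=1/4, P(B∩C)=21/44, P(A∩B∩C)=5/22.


P(A∪B∪C) = P(A)+P(B)+P(C) - P(AB)-P(AC)-P(BC) + P(ABC)
= 5/11+15/22+13/22 - 19/44-1/4-21/44 + 5/22
= 35/44

35/44


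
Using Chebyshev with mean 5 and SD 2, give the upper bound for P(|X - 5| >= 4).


k = 4/2 = 2
Chebyshev: P(|X-mu| >= k*sigma) <= 1/k^2 = 1/2^2 = 1/4

1/4


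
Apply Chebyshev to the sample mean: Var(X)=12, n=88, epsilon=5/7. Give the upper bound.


Var(Xbar) = Var(X)/n = 12/88
Chebyshev: P(|Xbar-mu| >= 5/7) <= Var(Xbar)/(5/7)^2 = (3/22)/(25/49) = 147/550

147/550


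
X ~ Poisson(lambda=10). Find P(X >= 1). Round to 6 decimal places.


P(X>=1) = 1 - P(X<=0) = 1 - (e^(-10)*10^0/0!)
≈ 1 - 0.0000453999 = 0.9999546001
≈ 0.999955

0.999955


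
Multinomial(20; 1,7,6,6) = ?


20! = 2432902008176640000
Denominator: 1!=1 * 7!=5040 * 6!=720 * 6!=720
Coefficient = 2432902008176640000 / 2612736000 = 931170240

931170240


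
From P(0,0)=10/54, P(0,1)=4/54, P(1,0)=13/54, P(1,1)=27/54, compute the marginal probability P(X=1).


P(X=1) = P(1,0)+P(1,1) = 13/54 + 27/54 = 40/54 = 20/27

20/27


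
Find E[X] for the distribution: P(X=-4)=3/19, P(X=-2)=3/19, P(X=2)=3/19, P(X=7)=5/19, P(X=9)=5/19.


E[X] = sum(x * P(x))
= -4*3/19 - 2*3/19 + 2*3/19 + 7*5/19 + 9*5/19
= 68/19

68/19


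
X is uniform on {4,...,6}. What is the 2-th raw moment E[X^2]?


E[X^2] = (1/3) * sum(x^2 for x=4..6)
= 77/3

77/3


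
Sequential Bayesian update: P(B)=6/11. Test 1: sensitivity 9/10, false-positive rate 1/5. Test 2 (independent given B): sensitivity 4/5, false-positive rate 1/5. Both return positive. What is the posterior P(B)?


After test 1: P(+) = 9/10*6/11 + 1/5*5/11 = 32/55
P(B|+) = (27/55)/(32/55) = 27/32
After test 2 (use post1 as new prior): P(+) = 4/5*27/32 + 1/5*5/32 = 113/160
P(B|+,+) = (27/40)/(113/160) = 108/113

108/113


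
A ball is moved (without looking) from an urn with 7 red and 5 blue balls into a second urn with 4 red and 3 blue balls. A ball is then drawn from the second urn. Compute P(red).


P(transfer red) = 7/12; P(transfer blue) = 5/12
If red transferred: Urn II has 5 red of 8, so P(red|red moved) = 5/8
If blue transferred: Urn II has 4 red of 8, so P(red|blue moved) = 1/2
By total probability: P(red) = 7/12*5/8 + 5/12*1/2 = 55/96

55/96


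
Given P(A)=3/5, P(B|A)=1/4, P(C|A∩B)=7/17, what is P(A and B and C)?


P(A∩B∩C) = P(A) * P(B|A) * P(C|A∩B)
= 3/5 * 1/4 * 7/17
= 3/20 * 7/17 = 21/340

21/340


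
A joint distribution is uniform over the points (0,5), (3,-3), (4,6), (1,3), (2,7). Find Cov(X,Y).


E[X]=2, E[Y]=18/5, E[XY]=32/5
Cov(X,Y) = E[XY] - E[X]E[Y] = 32/5 - 2*18/5 = -4/5

-4/5


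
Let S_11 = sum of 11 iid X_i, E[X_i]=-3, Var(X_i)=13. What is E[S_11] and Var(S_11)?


E[S_n] = n*mu = 11*-3 = -33
Var(S_n) = n*sigma^2 = 11*13 = 143

E[S_11]=-33, Var(S_11)=143


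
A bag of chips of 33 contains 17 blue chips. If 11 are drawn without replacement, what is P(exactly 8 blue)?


P(X=8) = C(17,8)*C(16,3) / C(33,11)
= 24310*560 / 193536720
= 13613600/193536720 = 13090/186093

13090/186093


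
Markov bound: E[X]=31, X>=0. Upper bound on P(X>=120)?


Markov: P(X >= a) <= E[X]/a
P(X >= 120) <= 31/120

31/120


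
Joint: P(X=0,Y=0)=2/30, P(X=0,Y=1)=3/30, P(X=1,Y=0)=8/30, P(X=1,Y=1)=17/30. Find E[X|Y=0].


P(Y=0) = 10/30
E[X|Y=0] = (0*2 + 1*8)/10 = 8/10 = 4/5

4/5


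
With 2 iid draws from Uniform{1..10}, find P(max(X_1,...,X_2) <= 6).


P(max <= 6) = P(all X_i <= 6) = (P(X_1 <= 6))^2
= (6/10)^2 = (3/5)^2 = 9/25

9/25


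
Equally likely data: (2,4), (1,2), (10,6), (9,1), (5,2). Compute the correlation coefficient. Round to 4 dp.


Cov(X,Y) = 1.6000, Var(X) = 13.0400, Var(Y) = 3.2000
rho = Cov/(sqrt(VarX)*sqrt(VarY)) = 0.2477

0.2477


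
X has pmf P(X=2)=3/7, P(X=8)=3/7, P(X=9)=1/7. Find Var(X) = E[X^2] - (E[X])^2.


E[X] = 39/7, E[X^2] = 285/7
Var(X) = E[X^2] - (E[X])^2 = 285/7 - (39/7)^2 = 474/49

474/49


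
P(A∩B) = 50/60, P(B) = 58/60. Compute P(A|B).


P(A|B) = P(A∩B)/P(B) = (50/60)/(58/60) = 50/58 = 25/29

25/29


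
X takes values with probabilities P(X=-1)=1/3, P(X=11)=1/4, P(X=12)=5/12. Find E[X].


E[X] = sum(x * P(x))
= -1*1/3 + 11*1/4 + 12*5/12
= 89/12

89/12


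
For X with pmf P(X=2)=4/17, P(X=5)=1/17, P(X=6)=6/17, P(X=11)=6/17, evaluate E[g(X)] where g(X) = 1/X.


E[1/X] = sum(g(x)*P(x))
= 1/2*4/17 + 1/5*1/17 + 1/6*6/17 + 1/11*6/17
= 206/935

206/935


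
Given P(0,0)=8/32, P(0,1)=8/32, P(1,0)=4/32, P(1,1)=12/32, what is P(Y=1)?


P(Y=1) = P(0,1)+P(1,1) = 8/32 + 12/32 = 20/32 = 5/8

5/8


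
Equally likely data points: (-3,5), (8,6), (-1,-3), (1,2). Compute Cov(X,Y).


E[X]=5/4, E[Y]=5/2, E[XY]=19/2
Cov(X,Y) = E[XY] - E[X]E[Y] = 19/2 - 5/4*5/2 = 51/8

51/8


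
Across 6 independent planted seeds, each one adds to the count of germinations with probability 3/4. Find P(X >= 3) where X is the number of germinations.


P(X>=3) = P(X=3) + P(X=4) + P(X=5) + P(X=6)
= 135/1024 + 1215/4096 + 729/2048 + 729/4096
= 1971/2048

1971/2048


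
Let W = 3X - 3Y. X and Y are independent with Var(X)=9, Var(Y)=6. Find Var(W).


Independence => Cov(X,Y)=0
Var(3X - 3Y) = 3^2*Var(X) + (-3)^2*Var(Y)
= 9*9 + 9*6 = 135

135


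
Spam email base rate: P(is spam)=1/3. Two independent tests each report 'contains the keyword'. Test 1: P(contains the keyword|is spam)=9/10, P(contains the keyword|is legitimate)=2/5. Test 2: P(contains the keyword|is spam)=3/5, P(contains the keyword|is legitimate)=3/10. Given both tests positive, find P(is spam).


After test 1: P(+) = 9/10*1/3 + 2/5*2/3 = 17/30
P(B|+) = (3/10)/(17/30) = 9/17
After test 2 (use post1 as new prior): P(+) = 3/5*9/17 + 3/10*8/17 = 39/85
P(B|+,+) = (27/85)/(39/85) = 9/13

9/13


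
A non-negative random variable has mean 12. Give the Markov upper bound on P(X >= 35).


Markov: P(X >= a) <= E[X]/a
P(X >= 35) <= 12/35

12/35


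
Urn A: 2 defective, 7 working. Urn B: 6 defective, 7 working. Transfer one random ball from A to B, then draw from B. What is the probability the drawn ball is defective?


P(transfer defective) = 2/9; P(transfer working) = 7/9
If defective transferred: Urn II has 7 defective of 14, so P(defective|defective moved) = 1/2
If working transferred: Urn II has 6 defective of 14, so P(defective|working moved) = 3/7
By total probability: P(defective) = 2/9*1/2 + 7/9*3/7 = 4/9

4/9


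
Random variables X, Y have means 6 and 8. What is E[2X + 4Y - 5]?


E[2X + 4Y - 5] = 2*E[X] + 4*E[Y] - 5
= (2)*(6) + (4)*(8) + (-5)
= 12 + 32 - 5 = 39

39


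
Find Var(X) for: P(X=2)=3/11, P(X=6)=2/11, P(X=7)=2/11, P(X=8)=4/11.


E[X] = 64/11, E[X^2] = 438/11
Var(X) = E[X^2] - (E[X])^2 = 438/11 - (64/11)^2 = 722/121

722/121


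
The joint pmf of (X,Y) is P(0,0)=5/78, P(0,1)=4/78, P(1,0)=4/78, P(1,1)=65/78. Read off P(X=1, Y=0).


Read from table: P(X=1, Y=0) = 4/78 = 2/39

2/39


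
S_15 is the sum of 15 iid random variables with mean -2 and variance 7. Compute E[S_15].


E[S_n] = n*E[X_1] = 15*-2 = -30

-30


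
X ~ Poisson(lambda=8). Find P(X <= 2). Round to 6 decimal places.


P(X<=2) = e^(-8)*8^0/0! + e^(-8)*8^1/1! + e^(-8)*8^2/2!
≈ 0.0003354626 + 0.0026837010 + 0.0107348041
= 0.0137539677
≈ 0.013754

0.013754


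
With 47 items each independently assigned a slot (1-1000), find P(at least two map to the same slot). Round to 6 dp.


P(all different) = prod((1000-i)/1000 for i=0..46) = 0.333485
P(at least one match) = 1 - 0.333485 = 0.666515

0.666515


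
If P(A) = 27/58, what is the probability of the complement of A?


P(A') = 1 - P(A) = 1 - 27/58 = 31/58

31/58


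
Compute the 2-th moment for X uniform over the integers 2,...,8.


E[X^2] = (1/7) * sum(x^2 for x=2..8)
= 203/7 = 29

29


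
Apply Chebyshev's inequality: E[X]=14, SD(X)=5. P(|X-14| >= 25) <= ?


k = 25/5 = 5
Chebyshev: P(|X-mu| >= k*sigma) <= 1/k^2 = 1/5^2 = 1/25

1/25


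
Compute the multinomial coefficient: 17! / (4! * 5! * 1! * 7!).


17! = 355687428096000
Denominator: 4!=24 * 5!=120 * 1!=1 * 7!=5040
Coefficient = 355687428096000 / 14515200 = 24504480

24504480


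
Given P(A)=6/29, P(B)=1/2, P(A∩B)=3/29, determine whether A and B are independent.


P(A)*P(B) = 6/29*1/2 = 3/29
P(A∩B) = 3/29, which equals P(A)P(B), so independent

Yes, A and B are independent


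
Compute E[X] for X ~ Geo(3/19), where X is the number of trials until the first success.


For geometric (trials until first success), E[X] = 1/p = 1/(3/19) = 19/3

19/3


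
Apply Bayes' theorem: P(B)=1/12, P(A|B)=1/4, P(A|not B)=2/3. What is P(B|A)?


P(A) = P(A|B)P(B) + P(A|B')P(B') = 1/4*1/12 + 2/3*11/12 = 91/144
P(B|A) = P(A|B)P(B)/P(A) = (1/48)/(91/144) = 3/91

3/91


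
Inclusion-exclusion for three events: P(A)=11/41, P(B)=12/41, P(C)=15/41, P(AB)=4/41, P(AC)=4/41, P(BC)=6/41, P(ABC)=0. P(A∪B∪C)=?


P(A∪B∪C) = P(A)+P(B)+P(C) - P(AB)-P(AC)-P(BC) + P(ABC)
= 11/41+12/41+15/41 - 4/41-4/41-6/41 + 0
= 24/41

24/41


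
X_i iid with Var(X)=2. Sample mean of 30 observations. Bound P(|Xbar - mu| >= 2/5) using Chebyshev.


Var(Xbar) = Var(X)/n = 2/30
Chebyshev: P(|Xbar-mu| >= 2/5) <= Var(Xbar)/(2/5)^2 = (1/15)/(4/25) = 5/12

5/12


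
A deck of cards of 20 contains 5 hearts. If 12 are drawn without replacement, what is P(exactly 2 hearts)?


P(X=2) = C(5,2)*C(15,10) / C(20,12)
= 10*3003 / 125970
= 30030/125970 = 77/323

77/323


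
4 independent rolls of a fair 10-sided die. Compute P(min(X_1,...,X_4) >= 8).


P(min >= 8) = P(all X_i >= 8) = (P(X_1 >= 8))^4
= (3/10)^4 = 81/10000

81/10000


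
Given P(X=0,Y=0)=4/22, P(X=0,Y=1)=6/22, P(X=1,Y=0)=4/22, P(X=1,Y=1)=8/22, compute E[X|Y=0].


P(Y=0) = 8/22
E[X|Y=0] = (0*4 + 1*4)/8 = 4/8 = 1/2

1/2


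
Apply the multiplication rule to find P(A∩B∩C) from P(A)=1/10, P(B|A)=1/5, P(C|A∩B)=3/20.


P(A∩B∩C) = P(A) * P(B|A) * P(C|A∩B)
= 1/10 * 1/5 * 3/20
= 1/50 * 3/20 = 3/1000

3/1000


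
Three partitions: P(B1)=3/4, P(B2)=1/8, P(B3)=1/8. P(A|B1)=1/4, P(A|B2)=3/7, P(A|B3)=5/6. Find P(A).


P(A) = P(A|B1)P(B1) + P(A|B2)P(B2) + P(A|B3)P(B3)
= 1/4*3/4 + 3/7*1/8 + 5/6*1/8
= 3/16 + 3/56 + 5/48 = 29/84

29/84


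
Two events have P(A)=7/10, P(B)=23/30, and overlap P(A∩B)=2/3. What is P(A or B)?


P(A∪B) = P(A) + P(B) - P(A∩B)
= 7/10 + 23/30 - 2/3 = 4/5

4/5


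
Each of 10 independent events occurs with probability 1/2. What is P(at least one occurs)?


P(at least one) = 1 - P(none)
P(none) = (1 - 1/2)^10 = (1/2)^10 = 1/1024
P(at least one) = 1 - 1/1024 = 1023/1024

1023/1024


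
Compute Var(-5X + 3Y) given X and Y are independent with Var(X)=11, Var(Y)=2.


Independence => Cov(X,Y)=0
Var(-5X + 3Y) = (-5)^2*Var(X) + 3^2*Var(Y)
= 25*11 + 9*2 = 293

293


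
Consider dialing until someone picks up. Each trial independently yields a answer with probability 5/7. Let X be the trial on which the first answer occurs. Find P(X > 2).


P(X > 2) = P(first 2 trials all fail) = (1-p)^2 = (2/7)^2 = 4/49

4/49


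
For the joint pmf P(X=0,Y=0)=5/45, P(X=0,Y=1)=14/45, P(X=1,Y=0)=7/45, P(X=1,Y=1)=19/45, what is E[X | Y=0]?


P(Y=0) = 12/45
E[X|Y=0] = (0*5 + 1*7)/12 = 7/12

7/12


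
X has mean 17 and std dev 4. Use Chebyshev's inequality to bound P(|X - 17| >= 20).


k = 20/4 = 5
Chebyshev: P(|X-mu| >= k*sigma) <= 1/k^2 = 1/5^2 = 1/25

1/25


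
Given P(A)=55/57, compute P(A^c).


P(A') = 1 - P(A) = 1 - 55/57 = 2/57

2/57


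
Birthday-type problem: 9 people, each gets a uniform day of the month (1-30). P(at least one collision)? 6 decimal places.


P(all different) = prod((30-i)/30 for i=0..8) = 0.263770
P(at least one match) = 1 - 0.263770 = 0.736230

0.736230


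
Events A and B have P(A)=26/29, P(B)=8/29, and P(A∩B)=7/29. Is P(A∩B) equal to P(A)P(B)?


P(A)*P(B) = 26/29*8/29 = 208/841
P(A∩B) = 7/29 != 208/841, so not independent

No, A and B are not independent


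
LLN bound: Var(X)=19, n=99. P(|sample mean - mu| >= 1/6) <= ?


Var(Xbar) = Var(X)/n = 19/99
Chebyshev: P(|Xbar-mu| >= 1/6) <= Var(Xbar)/(1/6)^2 = (19/99)/(1/36) = 76/11
Bound exceeds 1, so trivial bound: 1

1


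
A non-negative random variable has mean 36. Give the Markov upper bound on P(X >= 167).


Markov: P(X >= a) <= E[X]/a
P(X >= 167) <= 36/167

36/167


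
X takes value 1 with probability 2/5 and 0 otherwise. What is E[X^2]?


For Bernoulli: X in {0,1}
E[X^2] = 0^2*(1-2/5) + 1^2*2/5 = 2/5

2/5


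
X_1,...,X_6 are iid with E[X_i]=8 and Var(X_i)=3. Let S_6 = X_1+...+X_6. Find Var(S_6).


By independence, Var(S_n) = n*Var(X_1) = 6*3 = 18

18


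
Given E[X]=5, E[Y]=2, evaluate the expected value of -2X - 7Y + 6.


E[-2X - 7Y + 6] = -2*E[X] - 7*E[Y] + 6
= (-2)*(5) + (-7)*(2) + (6)
= -10 - 14 + 6 = -18

-18


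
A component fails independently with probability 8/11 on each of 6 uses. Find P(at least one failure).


P(at least one) = 1 - P(none)
P(none) = (1 - 8/11)^6 = (3/11)^6 = 729/1771561
P(at least one) = 1 - 729/1771561 = 1770832/1771561

1770832/1771561


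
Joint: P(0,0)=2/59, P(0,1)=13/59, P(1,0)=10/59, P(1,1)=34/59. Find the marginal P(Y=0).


P(Y=0) = P(0,0)+P(1,0) = 2/59 + 10/59 = 12/59

12/59


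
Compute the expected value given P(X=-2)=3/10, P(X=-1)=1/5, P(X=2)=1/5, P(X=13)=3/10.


E[X] = sum(x * P(x))
= -2*3/10 - 1*1/5 + 2*1/5 + 13*3/10
= 7/2

7/2


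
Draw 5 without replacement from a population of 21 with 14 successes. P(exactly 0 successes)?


P(X=0) = C(14,0)*C(7,5) / C(21,5)
= 1*21 / 20349
= 21/20349 = 1/969

1/969


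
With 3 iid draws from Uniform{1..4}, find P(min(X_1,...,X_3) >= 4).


P(min >= 4) = P(all X_i >= 4) = (P(X_1 >= 4))^3
= (1/4)^3 = 1/64

1/64


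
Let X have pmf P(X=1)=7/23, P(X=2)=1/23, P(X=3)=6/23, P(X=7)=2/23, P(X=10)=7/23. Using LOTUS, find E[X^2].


E[X^2] = sum(g(x)*P(x))
= 1*7/23 + 4*1/23 + 9*6/23 + 49*2/23 + 100*7/23
= 863/23

863/23


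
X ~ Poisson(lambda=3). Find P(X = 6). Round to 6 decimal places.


P(X=6) = e^(-3) * 3^6 / 6!
≈ 0.04978706837 * 729 / 720
≈ 0.050409

0.050409


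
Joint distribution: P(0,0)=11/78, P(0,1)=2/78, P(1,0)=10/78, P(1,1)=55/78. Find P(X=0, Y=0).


Read from table: P(X=0, Y=0) = 11/78

11/78


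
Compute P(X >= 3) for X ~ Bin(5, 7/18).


P(X>=3) = P(X=3) + P(X=4) + P(X=5)
= 207515/944784 + 132055/1889568 + 16807/1889568
= 46991/157464

46991/157464


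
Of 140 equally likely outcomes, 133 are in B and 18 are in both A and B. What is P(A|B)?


P(A|B) = P(A∩B)/P(B) = (18/140)/(133/140) = 18/133

18/133


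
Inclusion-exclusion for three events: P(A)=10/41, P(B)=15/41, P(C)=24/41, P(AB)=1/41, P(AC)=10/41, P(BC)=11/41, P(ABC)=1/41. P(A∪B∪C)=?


P(A∪B∪C) = P(A)+P(B)+P(C) - P(AB)-P(AC)-P(BC) + P(ABC)
= 10/41+15/41+24/41 - 1/41-10/41-11/41 + 1/41
= 28/41

28/41


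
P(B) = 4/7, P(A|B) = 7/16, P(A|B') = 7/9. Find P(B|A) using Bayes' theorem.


P(A) = P(A|B)P(B) + P(A|B')P(B') = 7/16*4/7 + 7/9*3/7 = 7/12
P(B|A) = P(A|B)P(B)/P(A) = (1/4)/(7/12) = 3/7

3/7


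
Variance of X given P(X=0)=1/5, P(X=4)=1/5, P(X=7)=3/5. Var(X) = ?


E[X] = 5, E[X^2] = 163/5
Var(X) = E[X^2] - (E[X])^2 = 163/5 - (5)^2 = 38/5

38/5


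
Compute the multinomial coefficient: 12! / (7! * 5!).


12! = 479001600
Denominator: 7!=5040 * 5!=120
Coefficient = 479001600 / 604800 = 792

792


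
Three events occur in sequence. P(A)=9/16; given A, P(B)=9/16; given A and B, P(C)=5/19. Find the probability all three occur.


P(A∩B∩C) = P(A) * P(B|A) * P(C|A∩B)
= 9/16 * 9/16 * 5/19
= 81/256 * 5/19 = 405/4864

405/4864


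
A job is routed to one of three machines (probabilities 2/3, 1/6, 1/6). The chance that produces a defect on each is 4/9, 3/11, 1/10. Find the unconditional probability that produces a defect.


P(A) = P(A|B1)P(B1) + P(A|B2)P(B2) + P(A|B3)P(B3)
= 4/9*2/3 + 3/11*1/6 + 1/10*1/6
= 8/27 + 1/22 + 1/60 = 2129/5940

2129/5940


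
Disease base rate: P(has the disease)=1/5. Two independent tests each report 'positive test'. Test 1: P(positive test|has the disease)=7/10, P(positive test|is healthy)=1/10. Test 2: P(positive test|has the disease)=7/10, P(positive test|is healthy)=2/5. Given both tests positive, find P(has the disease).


After test 1: P(+) = 7/10*1/5 + 1/10*4/5 = 11/50
P(B|+) = (7/50)/(11/50) = 7/11
After test 2 (use post1 as new prior): P(+) = 7/10*7/11 + 2/5*4/11 = 13/22
P(B|+,+) = (49/110)/(13/22) = 49/65

49/65
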